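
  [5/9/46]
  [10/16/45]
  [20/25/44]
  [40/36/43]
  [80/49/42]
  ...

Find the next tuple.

[160/64/41]

For the first coordinate, ×2 each step: 5, 10, 20, 40, 80 → 160.
Second coordinate — perfect squares: 3², 4², 5², …: 9, 16, 25, 36, 49 → 64.
Third coordinate goes 46, 45, 44, 43, 42 → 41 (−1 each step).
Putting it together: [160/64/41].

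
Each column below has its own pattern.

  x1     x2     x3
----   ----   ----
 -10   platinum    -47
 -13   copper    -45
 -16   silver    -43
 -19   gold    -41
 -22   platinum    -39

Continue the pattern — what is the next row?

Column x1 — −3 each step: -10, -13, -16, -19, -22 → -25.
Column x2: repeats platinum → copper → silver → gold, so platinum, copper, silver, gold, platinum → copper.
Column x3: +2 each step; -47, -45, -43, -41, -39 → -37.
Putting it together: -25  copper  -37.

-25  copper  -37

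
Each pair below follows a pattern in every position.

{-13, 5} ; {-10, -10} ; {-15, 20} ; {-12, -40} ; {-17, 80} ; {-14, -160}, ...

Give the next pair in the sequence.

For the first component, alternating steps +3, −5, +3, −5, …: -13, -10, -15, -12, -17, -14 → -19.
For the second component, ×(-2) each step: 5, -10, 20, -40, 80, -160 → 320.
Putting it together: {-19, 320}.

{-19, 320}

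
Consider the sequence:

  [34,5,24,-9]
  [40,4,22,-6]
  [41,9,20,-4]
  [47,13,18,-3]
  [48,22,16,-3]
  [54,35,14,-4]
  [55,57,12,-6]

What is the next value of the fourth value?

Fourth value: differences are 3, 2, 1, … (decreasing by 1 each time), so -9, -6, -4, -3, -3, -4, -6 → -9.

-9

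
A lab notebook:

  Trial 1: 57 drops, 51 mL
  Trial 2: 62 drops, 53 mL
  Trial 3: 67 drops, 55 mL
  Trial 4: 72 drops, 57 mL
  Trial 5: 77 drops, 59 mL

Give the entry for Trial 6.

For the drops, +5 each step: 57, 62, 67, 72, 77 → 82.
ML: 51, 53, 55, 57, 59 → 61 (+2 each step).
Putting it together: 82 drops, 61 mL.

82 drops, 61 mL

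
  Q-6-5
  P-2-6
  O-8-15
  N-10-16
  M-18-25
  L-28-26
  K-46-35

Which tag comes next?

J-74-36

For the letter, letters move back 1 place in the alphabet: Q, P, O, N, M, L, K → J.
Second component goes 6, 2, 8, 10, 18, 28, 46 → 74 (each term is the sum of the two before it).
Third component: 5, 6, 15, 16, 25, 26, 35 → 36 (alternating steps +1, +9, +1, +9, …).
So the next tag is J-74-36.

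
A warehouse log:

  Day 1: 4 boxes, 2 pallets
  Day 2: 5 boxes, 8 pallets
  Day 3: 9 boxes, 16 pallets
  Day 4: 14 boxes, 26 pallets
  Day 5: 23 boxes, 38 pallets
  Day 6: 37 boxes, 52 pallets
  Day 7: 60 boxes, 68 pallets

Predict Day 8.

Boxes — each term is the sum of the two before it: 4, 5, 9, 14, 23, 37, 60 → 97.
For the pallets, differences are 6, 8, 10, … (increasing by 2 each time): 2, 8, 16, 26, 38, 52, 68 → 86.
Combining the parts gives 97 boxes, 86 pallets.

97 boxes, 86 pallets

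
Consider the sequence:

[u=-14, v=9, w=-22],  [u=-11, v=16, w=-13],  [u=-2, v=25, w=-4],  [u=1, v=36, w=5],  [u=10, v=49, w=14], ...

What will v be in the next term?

64

V: 9, 16, 25, 36, 49 → 64 (perfect squares: 3², 4², 5², …).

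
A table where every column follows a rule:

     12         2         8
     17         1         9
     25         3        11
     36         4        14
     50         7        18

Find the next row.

67  11  23

First component: differences are 5, 8, 11, … (increasing by 3 each time), so 12, 17, 25, 36, 50 → 67.
Second component — each term is the sum of the two before it: 2, 1, 3, 4, 7 → 11.
Third component: differences are 1, 2, 3, … (increasing by 1 each time), so 8, 9, 11, 14, 18 → 23.
Putting it together: 67  11  23.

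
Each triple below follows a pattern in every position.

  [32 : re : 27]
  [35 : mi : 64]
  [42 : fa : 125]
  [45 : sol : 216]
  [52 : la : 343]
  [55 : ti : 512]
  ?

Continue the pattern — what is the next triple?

[62 : do : 729]

For the first part, alternating steps +3, +7, +3, +7, …: 32, 35, 42, 45, 52, 55 → 62.
Note — runs through the solfège scale do→ti: re, mi, fa, sol, la, ti → do.
Third part: perfect cubes: 3³, 4³, 5³, …, so 27, 64, 125, 216, 343, 512 → 729.
So the next triple is [62 : do : 729].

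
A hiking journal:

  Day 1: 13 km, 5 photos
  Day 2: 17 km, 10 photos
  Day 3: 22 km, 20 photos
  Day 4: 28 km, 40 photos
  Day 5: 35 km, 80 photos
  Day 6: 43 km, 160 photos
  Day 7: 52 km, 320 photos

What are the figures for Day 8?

62 km, 640 photos

Km: 13, 17, 22, 28, 35, 43, 52 → 62 (differences are 4, 5, 6, … (increasing by 1 each time)).
For the photos, ×2 each step: 5, 10, 20, 40, 80, 160, 320 → 640.
So the next record is 62 km, 640 photos.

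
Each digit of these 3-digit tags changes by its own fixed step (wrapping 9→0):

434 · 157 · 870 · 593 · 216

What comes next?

939

First digit — −3 each step, mod 10: 4, 1, 8, 5, 2 → 9.
Second digit: 3, 5, 7, 9, 1 → 3 (+2 each step, mod 10).
For the third digit, +3 each step, mod 10: 4, 7, 0, 3, 6 → 9.
Putting it together: 939.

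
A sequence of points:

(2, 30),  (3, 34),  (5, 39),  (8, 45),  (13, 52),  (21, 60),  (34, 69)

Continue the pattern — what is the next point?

First slot — each term is the sum of the two before it: 2, 3, 5, 8, 13, 21, 34 → 55.
Second slot: differences are 4, 5, 6, … (increasing by 1 each time); 30, 34, 39, 45, 52, 60, 69 → 79.
Putting it together: (55, 79).

(55, 79)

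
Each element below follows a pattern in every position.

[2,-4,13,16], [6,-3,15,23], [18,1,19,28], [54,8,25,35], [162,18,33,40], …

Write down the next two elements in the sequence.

[486,31,43,47], [1458,47,55,52]

For the first entry, ×3 each step: 2, 6, 18, 54, 162 → 486 → 1458.
For the second entry, differences are 1, 4, 7, … (increasing by 3 each time): -4, -3, 1, 8, 18 → 31 → 47.
Third entry: 13, 15, 19, 25, 33 → 43 → 55 (differences are 2, 4, 6, … (increasing by 2 each time)).
Fourth entry goes 16, 23, 28, 35, 40 → 47 → 52 (alternating steps +7, +5, +7, +5, …).
Putting the parts together: [486,31,43,47] and then [1458,47,55,52].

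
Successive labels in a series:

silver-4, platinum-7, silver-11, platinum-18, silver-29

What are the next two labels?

platinum-47 then silver-76

Metal — alternates silver ↔ platinum: silver, platinum, silver, platinum, silver → platinum → silver.
Second component: each term is the sum of the two before it, so 4, 7, 11, 18, 29 → 47 → 76.
So the next two labels are platinum-47 and silver-76.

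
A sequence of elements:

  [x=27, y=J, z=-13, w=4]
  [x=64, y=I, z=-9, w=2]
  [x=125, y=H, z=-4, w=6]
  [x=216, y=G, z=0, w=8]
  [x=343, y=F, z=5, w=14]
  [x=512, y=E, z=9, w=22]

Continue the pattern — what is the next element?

X — perfect cubes: 3³, 4³, 5³, …: 27, 64, 125, 216, 343, 512 → 729.
Y: J, I, H, G, F, E → D (letters move back 1 place in the alphabet).
Z: alternating steps +4, +5, +4, +5, …; -13, -9, -4, 0, 5, 9 → 14.
For the w, each term is the sum of the two before it: 4, 2, 6, 8, 14, 22 → 36.
So the next element is [x=729, y=D, z=14, w=36].

[x=729, y=D, z=14, w=36]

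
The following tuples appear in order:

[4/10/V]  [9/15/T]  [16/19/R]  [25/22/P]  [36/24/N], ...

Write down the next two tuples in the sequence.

[49/25/L], [64/25/J]

For the first coordinate, perfect squares: 2², 3², 4², …: 4, 9, 16, 25, 36 → 49 → 64.
Second coordinate: differences are 5, 4, 3, … (decreasing by 1 each time), so 10, 15, 19, 22, 24 → 25 → 25.
Letter — letters move back 2 places in the alphabet: V, T, R, P, N → L → J.
So the next two tuples are [49/25/L] and [64/25/J].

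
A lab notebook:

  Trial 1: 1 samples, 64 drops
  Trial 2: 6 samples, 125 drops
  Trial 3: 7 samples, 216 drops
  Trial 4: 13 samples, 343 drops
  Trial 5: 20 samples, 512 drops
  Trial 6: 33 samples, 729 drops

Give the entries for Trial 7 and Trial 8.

Samples: 1, 6, 7, 13, 20, 33 → 53 → 86 (each term is the sum of the two before it).
Drops: 64, 125, 216, 343, 512, 729 → 1000 → 1331 (perfect cubes: 4³, 5³, 6³, …).
Putting the parts together: 53 samples, 1000 drops and then 86 samples, 1331 drops.

53 samples, 1000 drops; 86 samples, 1331 drops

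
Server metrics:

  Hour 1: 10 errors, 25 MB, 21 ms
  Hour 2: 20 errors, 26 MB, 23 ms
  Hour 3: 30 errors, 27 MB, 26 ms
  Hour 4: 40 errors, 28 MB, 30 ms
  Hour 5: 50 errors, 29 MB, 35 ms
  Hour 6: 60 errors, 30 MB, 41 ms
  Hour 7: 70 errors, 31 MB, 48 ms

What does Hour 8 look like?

80 errors, 32 MB, 56 ms

Errors — +10 each step: 10, 20, 30, 40, 50, 60, 70 → 80.
For the MB, +1 each step: 25, 26, 27, 28, 29, 30, 31 → 32.
Ms: differences are 2, 3, 4, … (increasing by 1 each time); 21, 23, 26, 30, 35, 41, 48 → 56.
So the next record is 80 errors, 32 MB, 56 ms.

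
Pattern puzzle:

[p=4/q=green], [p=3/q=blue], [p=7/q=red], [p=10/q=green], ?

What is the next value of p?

For the p, each term is the sum of the two before it: 4, 3, 7, 10 → 17.

17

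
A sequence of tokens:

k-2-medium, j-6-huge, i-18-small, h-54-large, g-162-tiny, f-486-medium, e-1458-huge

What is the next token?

Letter: letters move back 1 place in the alphabet, so k, j, i, h, g, f, e → d.
Second component: ×3 each step, so 2, 6, 18, 54, 162, 486, 1458 → 4374.
Size: medium, huge, small, large, tiny, medium, huge → small (repeats medium → huge → small → large → tiny).
Putting it together: d-4374-small.

d-4374-small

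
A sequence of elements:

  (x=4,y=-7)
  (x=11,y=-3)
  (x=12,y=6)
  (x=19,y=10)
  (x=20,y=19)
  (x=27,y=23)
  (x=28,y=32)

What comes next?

X goes 4, 11, 12, 19, 20, 27, 28 → 35 (alternating steps +7, +1, +7, +1, …).
Y goes -7, -3, 6, 10, 19, 23, 32 → 36 (alternating steps +4, +9, +4, +9, …).
Putting it together: (x=35,y=36).

(x=35,y=36)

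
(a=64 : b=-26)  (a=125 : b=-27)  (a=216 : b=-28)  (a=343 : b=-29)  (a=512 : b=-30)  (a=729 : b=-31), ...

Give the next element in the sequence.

A — perfect cubes: 4³, 5³, 6³, …: 64, 125, 216, 343, 512, 729 → 1000.
B: -26, -27, -28, -29, -30, -31 → -32 (−1 each step).
Combining the parts gives (a=1000 : b=-32).

(a=1000 : b=-32)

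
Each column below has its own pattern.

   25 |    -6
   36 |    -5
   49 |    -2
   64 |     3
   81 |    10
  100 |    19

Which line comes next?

First component: 25, 36, 49, 64, 81, 100 → 121 (perfect squares: 5², 6², 7², …).
Second component: differences are 1, 3, 5, … (increasing by 2 each time), so -6, -5, -2, 3, 10, 19 → 30.
Putting it together: 121  30.

121  30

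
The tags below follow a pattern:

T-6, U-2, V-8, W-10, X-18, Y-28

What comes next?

Letter: letters move forward 1 place in the alphabet; T, U, V, W, X, Y → Z.
Second component: 6, 2, 8, 10, 18, 28 → 46 (each term is the sum of the two before it).
Combining the parts gives Z-46.

Z-46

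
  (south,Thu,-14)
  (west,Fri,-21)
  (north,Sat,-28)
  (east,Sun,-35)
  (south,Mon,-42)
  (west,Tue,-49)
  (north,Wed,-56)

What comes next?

(east,Thu,-63)

Direction: repeats south → west → north → east, so south, west, north, east, south, west, north → east.
Day: runs through the weekdays Mon→Sun, so Thu, Fri, Sat, Sun, Mon, Tue, Wed → Thu.
Third component: −7 each step, so -14, -21, -28, -35, -42, -49, -56 → -63.
Combining the parts gives (east,Thu,-63).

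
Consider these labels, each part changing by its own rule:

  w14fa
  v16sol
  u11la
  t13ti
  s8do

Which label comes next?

r10re

Letter: letters move back 1 place in the alphabet; w, v, u, t, s → r.
For the second component, alternating steps +2, −5, +2, −5, …: 14, 16, 11, 13, 8 → 10.
Note — runs through the solfège scale do→ti: fa, sol, la, ti, do → re.
Putting it together: r10re.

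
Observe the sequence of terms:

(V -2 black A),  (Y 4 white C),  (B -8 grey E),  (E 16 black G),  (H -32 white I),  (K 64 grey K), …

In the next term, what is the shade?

For the shade, repeats black → white → grey: black, white, grey, black, white, grey → black.

black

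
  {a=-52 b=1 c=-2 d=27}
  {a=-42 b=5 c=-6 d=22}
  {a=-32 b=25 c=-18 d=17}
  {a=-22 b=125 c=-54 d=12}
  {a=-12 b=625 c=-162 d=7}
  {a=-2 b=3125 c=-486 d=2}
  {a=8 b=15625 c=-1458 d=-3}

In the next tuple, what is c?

-4374

C: ×3 each step; -2, -6, -18, -54, -162, -486, -1458 → -4374.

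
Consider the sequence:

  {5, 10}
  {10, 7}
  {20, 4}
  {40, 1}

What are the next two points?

{80, -2}, {160, -5}

First coordinate: 5, 10, 20, 40 → 80 → 160 (×2 each step).
Second coordinate: −3 each step, so 10, 7, 4, 1 → -2 → -5.
Putting the parts together: {80, -2} and then {160, -5}.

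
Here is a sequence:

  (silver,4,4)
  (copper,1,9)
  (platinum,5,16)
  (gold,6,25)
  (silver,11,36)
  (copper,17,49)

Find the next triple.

For the metal, repeats silver → copper → platinum → gold: silver, copper, platinum, gold, silver, copper → platinum.
Second entry: 4, 1, 5, 6, 11, 17 → 28 (each term is the sum of the two before it).
Third entry: perfect squares: 2², 3², 4², …; 4, 9, 16, 25, 36, 49 → 64.
Putting it together: (platinum,28,64).

(platinum,28,64)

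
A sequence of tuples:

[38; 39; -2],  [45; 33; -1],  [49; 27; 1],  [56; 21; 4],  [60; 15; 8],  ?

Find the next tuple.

For the first component, alternating steps +7, +4, +7, +4, …: 38, 45, 49, 56, 60 → 67.
Second component — −6 each step: 39, 33, 27, 21, 15 → 9.
Third component: differences are 1, 2, 3, … (increasing by 1 each time), so -2, -1, 1, 4, 8 → 13.
Combining the parts gives [67; 9; 13].

[67; 9; 13]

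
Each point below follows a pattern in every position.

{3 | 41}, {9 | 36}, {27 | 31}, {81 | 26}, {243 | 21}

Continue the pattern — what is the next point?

First entry: 3, 9, 27, 81, 243 → 729 (×3 each step).
Second entry — −5 each step: 41, 36, 31, 26, 21 → 16.
Putting it together: {729 | 16}.

{729 | 16}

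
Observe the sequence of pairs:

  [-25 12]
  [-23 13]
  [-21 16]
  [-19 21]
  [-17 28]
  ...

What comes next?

[-15 37]

First component: +2 each step, so -25, -23, -21, -19, -17 → -15.
For the second component, differences are 1, 3, 5, … (increasing by 2 each time): 12, 13, 16, 21, 28 → 37.
Combining the parts gives [-15 37].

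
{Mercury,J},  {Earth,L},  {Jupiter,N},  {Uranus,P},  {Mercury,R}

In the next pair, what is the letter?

T

Letter — letters move forward 2 places in the alphabet: J, L, N, P, R → T.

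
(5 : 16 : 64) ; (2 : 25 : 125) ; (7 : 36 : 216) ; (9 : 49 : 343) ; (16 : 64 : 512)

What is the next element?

First entry goes 5, 2, 7, 9, 16 → 25 (each term is the sum of the two before it).
Second entry: 16, 25, 36, 49, 64 → 81 (perfect squares: 4², 5², 6², …).
For the third entry, perfect cubes: 4³, 5³, 6³, …: 64, 125, 216, 343, 512 → 729.
Putting it together: (25 : 81 : 729).

(25 : 81 : 729)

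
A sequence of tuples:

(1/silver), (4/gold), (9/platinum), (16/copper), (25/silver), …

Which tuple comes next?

First value — perfect squares: 1², 2², 3², …: 1, 4, 9, 16, 25 → 36.
Metal: repeats silver → gold → platinum → copper, so silver, gold, platinum, copper, silver → gold.
Combining the parts gives (36/gold).

(36/gold)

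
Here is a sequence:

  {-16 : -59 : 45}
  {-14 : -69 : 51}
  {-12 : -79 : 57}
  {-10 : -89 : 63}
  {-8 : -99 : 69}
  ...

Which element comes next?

First slot: -16, -14, -12, -10, -8 → -6 (+2 each step).
Second slot: −10 each step, so -59, -69, -79, -89, -99 → -109.
Third slot: +6 each step; 45, 51, 57, 63, 69 → 75.
Combining the parts gives {-6 : -109 : 75}.

{-6 : -109 : 75}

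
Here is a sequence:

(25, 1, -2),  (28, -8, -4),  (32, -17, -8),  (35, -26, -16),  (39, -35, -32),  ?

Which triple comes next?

(42, -44, -64)

First coordinate — alternating steps +3, +4, +3, +4, …: 25, 28, 32, 35, 39 → 42.
Second coordinate: 1, -8, -17, -26, -35 → -44 (−9 each step).
Third coordinate — ×2 each step: -2, -4, -8, -16, -32 → -64.
Combining the parts gives (42, -44, -64).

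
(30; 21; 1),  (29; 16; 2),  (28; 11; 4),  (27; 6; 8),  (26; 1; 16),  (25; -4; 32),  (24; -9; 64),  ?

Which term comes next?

First entry: −1 each step; 30, 29, 28, 27, 26, 25, 24 → 23.
Second entry: 21, 16, 11, 6, 1, -4, -9 → -14 (−5 each step).
Third entry: ×2 each step, so 1, 2, 4, 8, 16, 32, 64 → 128.
So the next term is (23; -14; 128).

(23; -14; 128)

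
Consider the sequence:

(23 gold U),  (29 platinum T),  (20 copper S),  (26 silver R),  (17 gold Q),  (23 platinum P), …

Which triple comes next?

(14 copper O)

First part goes 23, 29, 20, 26, 17, 23 → 14 (alternating steps +6, −9, +6, −9, …).
Metal goes gold, platinum, copper, silver, gold, platinum → copper (repeats gold → platinum → copper → silver).
Letter goes U, T, S, R, Q, P → O (letters move back 1 place in the alphabet).
Combining the parts gives (14 copper O).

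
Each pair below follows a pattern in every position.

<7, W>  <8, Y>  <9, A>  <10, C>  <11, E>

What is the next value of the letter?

Letter goes W, Y, A, C, E → G (letters move forward 2 places in the alphabet, wrapping Z→A).

G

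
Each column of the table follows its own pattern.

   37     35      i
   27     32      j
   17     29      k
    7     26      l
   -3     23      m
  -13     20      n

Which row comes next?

First component: −10 each step, so 37, 27, 17, 7, -3, -13 → -23.
Second component: −3 each step; 35, 32, 29, 26, 23, 20 → 17.
Letter: i, j, k, l, m, n → o (letters move forward 1 place in the alphabet).
So the next row is -23  17  o.

-23  17  o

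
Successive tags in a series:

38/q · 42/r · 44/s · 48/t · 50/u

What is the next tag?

54/v

First component goes 38, 42, 44, 48, 50 → 54 (alternating steps +4, +2, +4, +2, …).
For the letter, letters move forward 1 place in the alphabet: q, r, s, t, u → v.
So the next tag is 54/v.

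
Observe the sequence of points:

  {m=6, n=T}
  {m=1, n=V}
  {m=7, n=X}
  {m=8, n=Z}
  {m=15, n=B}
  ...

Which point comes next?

{m=23, n=D}

M: each term is the sum of the two before it; 6, 1, 7, 8, 15 → 23.
For the n, letters move forward 2 places in the alphabet, wrapping Z→A: T, V, X, Z, B → D.
So the next point is {m=23, n=D}.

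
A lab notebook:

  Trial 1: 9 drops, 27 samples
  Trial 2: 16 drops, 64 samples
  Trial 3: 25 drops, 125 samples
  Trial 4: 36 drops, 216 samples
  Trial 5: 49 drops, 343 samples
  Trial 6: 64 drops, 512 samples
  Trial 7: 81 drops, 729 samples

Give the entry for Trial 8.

Drops — perfect squares: 3², 4², 5², …: 9, 16, 25, 36, 49, 64, 81 → 100.
For the samples, perfect cubes: 3³, 4³, 5³, …: 27, 64, 125, 216, 343, 512, 729 → 1000.
So the next line is 100 drops, 1000 samples.

100 drops, 1000 samples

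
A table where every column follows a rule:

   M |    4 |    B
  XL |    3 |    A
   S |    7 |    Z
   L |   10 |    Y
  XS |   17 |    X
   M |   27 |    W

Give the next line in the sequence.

Size — repeats M → XL → S → L → XS: M, XL, S, L, XS, M → XL.
For the second component, each term is the sum of the two before it: 4, 3, 7, 10, 17, 27 → 44.
Letter: B, A, Z, Y, X, W → V (letters move back 1 place in the alphabet, wrapping A→Z).
So the next line is XL  44  V.

XL  44  V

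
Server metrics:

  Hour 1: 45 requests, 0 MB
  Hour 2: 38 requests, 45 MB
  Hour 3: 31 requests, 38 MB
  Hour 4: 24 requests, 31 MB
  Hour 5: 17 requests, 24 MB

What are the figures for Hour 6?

10 requests, 17 MB

Requests: −7 each step; 45, 38, 31, 24, 17 → 10.
MB: 0, 45, 38, 31, 24 → 17 (always the previous value of the requests).
Combining the parts gives 10 requests, 17 MB.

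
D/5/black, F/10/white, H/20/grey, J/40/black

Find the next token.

Letter: letters move forward 2 places in the alphabet, so D, F, H, J → L.
Second component: 5, 10, 20, 40 → 80 (×2 each step).
Shade: repeats black → white → grey, so black, white, grey, black → white.
So the next token is L/80/white.

L/80/white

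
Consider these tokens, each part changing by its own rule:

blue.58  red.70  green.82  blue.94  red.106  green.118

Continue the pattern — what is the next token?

blue.130

Colour: repeats blue → red → green; blue, red, green, blue, red, green → blue.
Second component: +12 each step, so 58, 70, 82, 94, 106, 118 → 130.
So the next token is blue.130.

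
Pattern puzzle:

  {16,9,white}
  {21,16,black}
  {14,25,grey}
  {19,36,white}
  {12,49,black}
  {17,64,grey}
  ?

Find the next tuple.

{10,81,white}

First entry: alternating steps +5, −7, +5, −7, …; 16, 21, 14, 19, 12, 17 → 10.
Second entry: perfect squares: 3², 4², 5², …; 9, 16, 25, 36, 49, 64 → 81.
For the shade, repeats white → black → grey: white, black, grey, white, black, grey → white.
Putting it together: {10,81,white}.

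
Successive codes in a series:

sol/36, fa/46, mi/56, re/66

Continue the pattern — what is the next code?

do/76

For the note, runs backward through the solfège scale do→ti: sol, fa, mi, re → do.
Second component: +10 each step, so 36, 46, 56, 66 → 76.
So the next code is do/76.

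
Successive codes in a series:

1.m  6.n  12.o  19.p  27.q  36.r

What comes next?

46.s

First component goes 1, 6, 12, 19, 27, 36 → 46 (differences are 5, 6, 7, … (increasing by 1 each time)).
Letter — letters move forward 1 place in the alphabet: m, n, o, p, q, r → s.
Putting it together: 46.s.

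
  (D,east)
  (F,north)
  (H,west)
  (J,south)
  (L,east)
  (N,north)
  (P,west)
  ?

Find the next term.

Letter — letters move forward 2 places in the alphabet: D, F, H, J, L, N, P → R.
For the direction, repeats east → north → west → south: east, north, west, south, east, north, west → south.
Combining the parts gives (R,south).

(R,south)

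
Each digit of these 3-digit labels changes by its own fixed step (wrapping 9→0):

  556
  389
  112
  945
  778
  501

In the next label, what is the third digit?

Third digit: +3 each step, mod 10; 6, 9, 2, 5, 8, 1 → 4.

4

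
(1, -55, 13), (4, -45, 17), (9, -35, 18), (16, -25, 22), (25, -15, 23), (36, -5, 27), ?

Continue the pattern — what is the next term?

(49, 5, 28)

First part: perfect squares: 1², 2², 3², …; 1, 4, 9, 16, 25, 36 → 49.
For the second part, +10 each step: -55, -45, -35, -25, -15, -5 → 5.
Third part — alternating steps +4, +1, +4, +1, …: 13, 17, 18, 22, 23, 27 → 28.
Combining the parts gives (49, 5, 28).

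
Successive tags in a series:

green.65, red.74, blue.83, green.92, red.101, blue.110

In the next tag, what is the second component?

Colour: green, red, blue, green, red, blue → green (repeats green → red → blue).
Second component: 65, 74, 83, 92, 101, 110 → 119 (+9 each step).

119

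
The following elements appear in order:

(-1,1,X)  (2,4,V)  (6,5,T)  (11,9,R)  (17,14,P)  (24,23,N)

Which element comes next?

(32,37,L)

First coordinate: -1, 2, 6, 11, 17, 24 → 32 (differences are 3, 4, 5, … (increasing by 1 each time)).
Second coordinate goes 1, 4, 5, 9, 14, 23 → 37 (each term is the sum of the two before it).
Letter — letters move back 2 places in the alphabet: X, V, T, R, P, N → L.
Combining the parts gives (32,37,L).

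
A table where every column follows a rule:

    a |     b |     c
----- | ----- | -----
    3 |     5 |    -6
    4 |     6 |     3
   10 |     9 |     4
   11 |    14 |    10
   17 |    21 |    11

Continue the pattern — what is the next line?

18  30  17

Column a: alternating steps +1, +6, +1, +6, …, so 3, 4, 10, 11, 17 → 18.
Column b goes 5, 6, 9, 14, 21 → 30 (differences are 1, 3, 5, … (increasing by 2 each time)).
Column c goes -6, 3, 4, 10, 11 → 17 (always the previous value of the column a).
Putting it together: 18  30  17.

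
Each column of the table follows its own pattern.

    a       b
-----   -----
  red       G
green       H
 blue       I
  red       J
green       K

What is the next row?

For the column a, repeats red → green → blue: red, green, blue, red, green → blue.
Column b: G, H, I, J, K → L (letters move forward 1 place in the alphabet).
Putting it together: blue  L.

blue  L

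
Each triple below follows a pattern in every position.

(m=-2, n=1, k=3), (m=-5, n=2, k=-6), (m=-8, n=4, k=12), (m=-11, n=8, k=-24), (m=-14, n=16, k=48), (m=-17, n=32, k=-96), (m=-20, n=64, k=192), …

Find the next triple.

(m=-23, n=128, k=-384)

M — −3 each step: -2, -5, -8, -11, -14, -17, -20 → -23.
N: ×2 each step; 1, 2, 4, 8, 16, 32, 64 → 128.
K: 3, -6, 12, -24, 48, -96, 192 → -384 (×(-2) each step).
Combining the parts gives (m=-23, n=128, k=-384).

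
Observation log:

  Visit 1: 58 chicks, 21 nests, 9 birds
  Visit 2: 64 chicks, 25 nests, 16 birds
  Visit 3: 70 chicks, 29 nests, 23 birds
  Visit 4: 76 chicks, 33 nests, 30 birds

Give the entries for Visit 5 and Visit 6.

82 chicks, 37 nests, 37 birds; 88 chicks, 41 nests, 44 birds

Chicks — +6 each step: 58, 64, 70, 76 → 82 → 88.
Nests — +4 each step: 21, 25, 29, 33 → 37 → 41.
Birds: +7 each step; 9, 16, 23, 30 → 37 → 44.
Putting the parts together: 82 chicks, 37 nests, 37 birds and then 88 chicks, 41 nests, 44 birds.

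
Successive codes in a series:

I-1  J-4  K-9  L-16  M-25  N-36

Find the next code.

Letter: letters move forward 1 place in the alphabet, so I, J, K, L, M, N → O.
Second component: perfect squares: 1², 2², 3², …, so 1, 4, 9, 16, 25, 36 → 49.
Putting it together: O-49.

O-49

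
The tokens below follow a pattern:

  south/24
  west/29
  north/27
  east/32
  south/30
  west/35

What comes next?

Direction: repeats south → west → north → east, so south, west, north, east, south, west → north.
For the second component, alternating steps +5, −2, +5, −2, …: 24, 29, 27, 32, 30, 35 → 33.
Combining the parts gives north/33.

north/33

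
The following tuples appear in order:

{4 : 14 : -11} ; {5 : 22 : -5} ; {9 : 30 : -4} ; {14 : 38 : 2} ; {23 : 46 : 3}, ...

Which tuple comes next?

For the first entry, each term is the sum of the two before it: 4, 5, 9, 14, 23 → 37.
Second entry: 14, 22, 30, 38, 46 → 54 (+8 each step).
Third entry goes -11, -5, -4, 2, 3 → 9 (alternating steps +6, +1, +6, +1, …).
So the next tuple is {37 : 54 : 9}.

{37 : 54 : 9}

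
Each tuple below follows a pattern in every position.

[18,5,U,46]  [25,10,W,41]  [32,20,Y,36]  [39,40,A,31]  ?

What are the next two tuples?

[46,80,C,26], [53,160,E,21]

For the first part, +7 each step: 18, 25, 32, 39 → 46 → 53.
For the second part, ×2 each step: 5, 10, 20, 40 → 80 → 160.
Letter: U, W, Y, A → C → E (letters move forward 2 places in the alphabet, wrapping Z→A).
Fourth part: −5 each step, so 46, 41, 36, 31 → 26 → 21.
Putting the parts together: [46,80,C,26] and then [53,160,E,21].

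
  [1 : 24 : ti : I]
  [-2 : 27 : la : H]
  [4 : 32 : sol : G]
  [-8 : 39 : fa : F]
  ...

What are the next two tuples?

First value: ×(-2) each step, so 1, -2, 4, -8 → 16 → -32.
Second value: 24, 27, 32, 39 → 48 → 59 (differences are 3, 5, 7, … (increasing by 2 each time)).
Note: ti, la, sol, fa → mi → re (runs backward through the solfège scale do→ti).
For the letter, letters move back 1 place in the alphabet: I, H, G, F → E → D.
Putting the parts together: [16 : 48 : mi : E] and then [-32 : 59 : re : D].

[16 : 48 : mi : E], [-32 : 59 : re : D]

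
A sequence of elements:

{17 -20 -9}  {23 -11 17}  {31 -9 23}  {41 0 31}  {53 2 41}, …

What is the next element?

For the first slot, differences are 6, 8, 10, … (increasing by 2 each time): 17, 23, 31, 41, 53 → 67.
Second slot: alternating steps +9, +2, +9, +2, …, so -20, -11, -9, 0, 2 → 11.
For the third slot, always the previous value of the first slot: -9, 17, 23, 31, 41 → 53.
Combining the parts gives {67 11 53}.

{67 11 53}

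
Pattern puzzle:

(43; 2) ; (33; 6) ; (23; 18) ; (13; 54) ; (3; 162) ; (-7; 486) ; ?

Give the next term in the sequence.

First part goes 43, 33, 23, 13, 3, -7 → -17 (−10 each step).
Second part: ×3 each step, so 2, 6, 18, 54, 162, 486 → 1458.
Combining the parts gives (-17; 1458).

(-17; 1458)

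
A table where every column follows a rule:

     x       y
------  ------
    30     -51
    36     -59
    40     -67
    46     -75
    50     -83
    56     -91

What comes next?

Column x: 30, 36, 40, 46, 50, 56 → 60 (alternating steps +6, +4, +6, +4, …).
Column y goes -51, -59, -67, -75, -83, -91 → -99 (−8 each step).
Putting it together: 60  -99.

60  -99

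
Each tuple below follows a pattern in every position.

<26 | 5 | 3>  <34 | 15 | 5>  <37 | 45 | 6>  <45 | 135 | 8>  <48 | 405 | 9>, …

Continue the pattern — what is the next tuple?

For the first value, alternating steps +8, +3, +8, +3, …: 26, 34, 37, 45, 48 → 56.
Second value: ×3 each step, so 5, 15, 45, 135, 405 → 1215.
Third value: alternating steps +2, +1, +2, +1, …, so 3, 5, 6, 8, 9 → 11.
So the next tuple is <56 | 1215 | 11>.

<56 | 1215 | 11>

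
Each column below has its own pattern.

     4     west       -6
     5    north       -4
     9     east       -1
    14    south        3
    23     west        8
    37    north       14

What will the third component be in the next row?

First component: 4, 5, 9, 14, 23, 37 → 60 (each term is the sum of the two before it).
Direction goes west, north, east, south, west, north → east (repeats west → north → east → south).
Third component goes -6, -4, -1, 3, 8, 14 → 21 (differences are 2, 3, 4, … (increasing by 1 each time)).

21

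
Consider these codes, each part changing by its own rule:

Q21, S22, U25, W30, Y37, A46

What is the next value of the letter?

Letter: letters move forward 2 places in the alphabet, wrapping Z→A; Q, S, U, W, Y, A → C.

C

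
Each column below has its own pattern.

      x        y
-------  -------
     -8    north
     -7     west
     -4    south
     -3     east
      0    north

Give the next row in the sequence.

Column x goes -8, -7, -4, -3, 0 → 1 (alternating steps +1, +3, +1, +3, …).
Column y: repeats north → west → south → east; north, west, south, east, north → west.
Putting it together: 1  west.

1  west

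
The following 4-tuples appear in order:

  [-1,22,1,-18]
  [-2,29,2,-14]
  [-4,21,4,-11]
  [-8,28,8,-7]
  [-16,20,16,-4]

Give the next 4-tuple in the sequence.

First slot: ×2 each step, so -1, -2, -4, -8, -16 → -32.
Second slot — alternating steps +7, −8, +7, −8, …: 22, 29, 21, 28, 20 → 27.
Third slot: 1, 2, 4, 8, 16 → 32 (×2 each step).
Fourth slot — alternating steps +4, +3, +4, +3, …: -18, -14, -11, -7, -4 → 0.
So the next 4-tuple is [-32,27,32,0].

[-32,27,32,0]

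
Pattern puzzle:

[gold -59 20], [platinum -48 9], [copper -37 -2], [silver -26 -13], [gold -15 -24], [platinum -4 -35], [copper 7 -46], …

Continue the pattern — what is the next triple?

Metal: gold, platinum, copper, silver, gold, platinum, copper → silver (repeats gold → platinum → copper → silver).
Second component: +11 each step, so -59, -48, -37, -26, -15, -4, 7 → 18.
Third component goes 20, 9, -2, -13, -24, -35, -46 → -57 (together with the second component always sums to -39).
Combining the parts gives [silver 18 -57].

[silver 18 -57]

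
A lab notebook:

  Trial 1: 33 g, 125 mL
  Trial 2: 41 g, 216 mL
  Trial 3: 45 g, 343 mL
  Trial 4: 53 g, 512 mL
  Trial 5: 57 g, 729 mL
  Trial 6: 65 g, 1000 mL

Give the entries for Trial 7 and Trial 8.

69 g, 1331 mL; 77 g, 1728 mL

G — alternating steps +8, +4, +8, +4, …: 33, 41, 45, 53, 57, 65 → 69 → 77.
For the mL, perfect cubes: 5³, 6³, 7³, …: 125, 216, 343, 512, 729, 1000 → 1331 → 1728.
So the next two records are 69 g, 1331 mL and 77 g, 1728 mL.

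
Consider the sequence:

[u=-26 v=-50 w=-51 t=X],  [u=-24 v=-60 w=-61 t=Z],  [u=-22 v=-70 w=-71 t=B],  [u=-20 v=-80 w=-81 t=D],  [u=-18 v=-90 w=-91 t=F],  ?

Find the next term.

[u=-16 v=-100 w=-101 t=H]

For the u, +2 each step: -26, -24, -22, -20, -18 → -16.
V goes -50, -60, -70, -80, -90 → -100 (−10 each step).
For the w, always 1 less than the v: -51, -61, -71, -81, -91 → -101.
T: X, Z, B, D, F → H (letters move forward 2 places in the alphabet, wrapping Z→A).
So the next term is [u=-16 v=-100 w=-101 t=H].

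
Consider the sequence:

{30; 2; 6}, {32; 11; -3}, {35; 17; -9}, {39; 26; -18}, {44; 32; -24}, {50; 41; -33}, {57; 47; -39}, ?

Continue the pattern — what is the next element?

First entry goes 30, 32, 35, 39, 44, 50, 57 → 65 (differences are 2, 3, 4, … (increasing by 1 each time)).
Second entry: alternating steps +9, +6, +9, +6, …, so 2, 11, 17, 26, 32, 41, 47 → 56.
Third entry — together with the second entry always sums to 8: 6, -3, -9, -18, -24, -33, -39 → -48.
So the next element is {65; 56; -48}.

{65; 56; -48}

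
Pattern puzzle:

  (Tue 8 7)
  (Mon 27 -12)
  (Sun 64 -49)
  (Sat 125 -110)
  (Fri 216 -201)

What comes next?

(Thu 343 -328)

Day: Tue, Mon, Sun, Sat, Fri → Thu (runs backward through the weekdays Mon→Sun).
For the second part, perfect cubes: 2³, 3³, 4³, …: 8, 27, 64, 125, 216 → 343.
Third part goes 7, -12, -49, -110, -201 → -328 (together with the second part always sums to 15).
Combining the parts gives (Thu 343 -328).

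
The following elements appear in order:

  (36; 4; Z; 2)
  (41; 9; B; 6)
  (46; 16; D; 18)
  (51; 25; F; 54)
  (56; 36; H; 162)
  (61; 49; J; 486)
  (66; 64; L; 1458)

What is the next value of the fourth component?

4374

Fourth component: ×3 each step, so 2, 6, 18, 54, 162, 486, 1458 → 4374.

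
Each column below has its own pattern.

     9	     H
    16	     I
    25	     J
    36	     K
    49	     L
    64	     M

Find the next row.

First component: perfect squares: 3², 4², 5², …; 9, 16, 25, 36, 49, 64 → 81.
Letter: letters move forward 1 place in the alphabet, so H, I, J, K, L, M → N.
Combining the parts gives 81  N.

81  N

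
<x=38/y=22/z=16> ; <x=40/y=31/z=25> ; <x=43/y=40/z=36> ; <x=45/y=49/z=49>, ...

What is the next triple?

<x=48/y=58/z=64>

X: alternating steps +2, +3, +2, +3, …; 38, 40, 43, 45 → 48.
Y — +9 each step: 22, 31, 40, 49 → 58.
Z: perfect squares: 4², 5², 6², …, so 16, 25, 36, 49 → 64.
Putting it together: <x=48/y=58/z=64>.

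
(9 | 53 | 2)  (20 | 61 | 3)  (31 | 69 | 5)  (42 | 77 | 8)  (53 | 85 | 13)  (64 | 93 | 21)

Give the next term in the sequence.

First part: +11 each step, so 9, 20, 31, 42, 53, 64 → 75.
For the second part, +8 each step: 53, 61, 69, 77, 85, 93 → 101.
Third part goes 2, 3, 5, 8, 13, 21 → 34 (each term is the sum of the two before it).
Combining the parts gives (75 | 101 | 34).

(75 | 101 | 34)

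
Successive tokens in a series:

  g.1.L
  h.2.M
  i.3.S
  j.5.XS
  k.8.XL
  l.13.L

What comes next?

Letter: letters move forward 1 place in the alphabet; g, h, i, j, k, l → m.
Second component: 1, 2, 3, 5, 8, 13 → 21 (each term is the sum of the two before it).
Size: repeats L → M → S → XS → XL, so L, M, S, XS, XL, L → M.
So the next token is m.21.M.

m.21.M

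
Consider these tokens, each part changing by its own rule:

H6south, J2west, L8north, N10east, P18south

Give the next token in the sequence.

R28west

Letter: letters move forward 2 places in the alphabet, so H, J, L, N, P → R.
Second component goes 6, 2, 8, 10, 18 → 28 (each term is the sum of the two before it).
For the direction, repeats south → west → north → east: south, west, north, east, south → west.
Putting it together: R28west.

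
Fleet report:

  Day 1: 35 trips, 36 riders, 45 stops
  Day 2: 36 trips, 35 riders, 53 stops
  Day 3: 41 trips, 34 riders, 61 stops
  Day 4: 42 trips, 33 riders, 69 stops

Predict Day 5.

47 trips, 32 riders, 77 stops

Trips: alternating steps +1, +5, +1, +5, …, so 35, 36, 41, 42 → 47.
Riders: −1 each step; 36, 35, 34, 33 → 32.
Stops: +8 each step; 45, 53, 61, 69 → 77.
Putting it together: 47 trips, 32 riders, 77 stops.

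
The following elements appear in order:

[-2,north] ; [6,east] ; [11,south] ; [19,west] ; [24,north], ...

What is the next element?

First slot: -2, 6, 11, 19, 24 → 32 (alternating steps +8, +5, +8, +5, …).
Direction goes north, east, south, west, north → east (repeats north → east → south → west).
So the next element is [32,east].

[32,east]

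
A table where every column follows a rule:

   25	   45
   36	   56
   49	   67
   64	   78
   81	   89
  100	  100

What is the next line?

121  111

First component: 25, 36, 49, 64, 81, 100 → 121 (perfect squares: 5², 6², 7², …).
Second component: 45, 56, 67, 78, 89, 100 → 111 (+11 each step).
Combining the parts gives 121  111.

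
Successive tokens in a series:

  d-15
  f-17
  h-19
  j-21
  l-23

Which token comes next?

n-25

Letter: letters move forward 2 places in the alphabet, so d, f, h, j, l → n.
Second component: 15, 17, 19, 21, 23 → 25 (+2 each step).
Combining the parts gives n-25.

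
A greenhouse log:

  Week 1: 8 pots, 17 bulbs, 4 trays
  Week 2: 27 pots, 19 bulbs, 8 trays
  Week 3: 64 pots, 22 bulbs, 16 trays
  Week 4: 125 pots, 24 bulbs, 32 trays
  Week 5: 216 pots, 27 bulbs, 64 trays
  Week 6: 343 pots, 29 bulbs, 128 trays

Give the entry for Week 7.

Pots: 8, 27, 64, 125, 216, 343 → 512 (perfect cubes: 2³, 3³, 4³, …).
For the bulbs, alternating steps +2, +3, +2, +3, …: 17, 19, 22, 24, 27, 29 → 32.
Trays: 4, 8, 16, 32, 64, 128 → 256 (×2 each step).
Putting it together: 512 pots, 32 bulbs, 256 trays.

512 pots, 32 bulbs, 256 trays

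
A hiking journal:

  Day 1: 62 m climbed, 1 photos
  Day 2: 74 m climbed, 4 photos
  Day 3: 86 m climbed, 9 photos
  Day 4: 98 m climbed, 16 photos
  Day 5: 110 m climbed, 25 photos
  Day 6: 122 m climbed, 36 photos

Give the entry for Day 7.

M climbed: 62, 74, 86, 98, 110, 122 → 134 (+12 each step).
Photos — perfect squares: 1², 2², 3², …: 1, 4, 9, 16, 25, 36 → 49.
Putting it together: 134 m climbed, 49 photos.

134 m climbed, 49 photos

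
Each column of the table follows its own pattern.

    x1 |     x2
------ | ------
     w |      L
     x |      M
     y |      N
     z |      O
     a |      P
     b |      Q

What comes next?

c  R

For the column x1, letters move forward 1 place in the alphabet, wrapping Z→A: w, x, y, z, a, b → c.
Column x2: letters move forward 1 place in the alphabet, so L, M, N, O, P, Q → R.
Combining the parts gives c  R.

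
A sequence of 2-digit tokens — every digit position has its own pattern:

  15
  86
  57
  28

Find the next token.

99

First digit goes 1, 8, 5, 2 → 9 (−3 each step, mod 10).
Second digit — +1 each step, mod 10: 5, 6, 7, 8 → 9.
Combining the parts gives 99.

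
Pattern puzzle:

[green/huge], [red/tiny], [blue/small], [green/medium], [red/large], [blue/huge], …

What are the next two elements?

Colour: repeats green → red → blue; green, red, blue, green, red, blue → green → red.
Size: huge, tiny, small, medium, large, huge → tiny → small (repeats huge → tiny → small → medium → large).
So the next two elements are [green/tiny] and [red/small].

[green/tiny], [red/small]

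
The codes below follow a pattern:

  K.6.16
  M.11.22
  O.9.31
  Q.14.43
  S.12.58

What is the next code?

U.17.76

Letter: letters move forward 2 places in the alphabet; K, M, O, Q, S → U.
For the second component, alternating steps +5, −2, +5, −2, …: 6, 11, 9, 14, 12 → 17.
Third component: differences are 6, 9, 12, … (increasing by 3 each time), so 16, 22, 31, 43, 58 → 76.
Combining the parts gives U.17.76.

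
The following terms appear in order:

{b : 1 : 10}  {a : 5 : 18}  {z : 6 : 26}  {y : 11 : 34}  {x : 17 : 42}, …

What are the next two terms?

Letter goes b, a, z, y, x → w → v (letters move back 1 place in the alphabet, wrapping A→Z).
Second part: each term is the sum of the two before it; 1, 5, 6, 11, 17 → 28 → 45.
Third part: +8 each step; 10, 18, 26, 34, 42 → 50 → 58.
So the next two terms are {w : 28 : 50} and {v : 45 : 58}.

{w : 28 : 50}, {v : 45 : 58}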